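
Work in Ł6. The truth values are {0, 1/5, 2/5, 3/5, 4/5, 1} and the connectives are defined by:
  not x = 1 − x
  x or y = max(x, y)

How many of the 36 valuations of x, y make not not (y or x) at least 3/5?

value 1: 11 assignments (counts)
value 4/5: 9 assignments (counts)
value 3/5: 7 assignments (counts)
value 2/5: 5 assignments
value 1/5: 3 assignments
value 0: 1 assignment
So 27 of the 36 assignments meet the threshold.

27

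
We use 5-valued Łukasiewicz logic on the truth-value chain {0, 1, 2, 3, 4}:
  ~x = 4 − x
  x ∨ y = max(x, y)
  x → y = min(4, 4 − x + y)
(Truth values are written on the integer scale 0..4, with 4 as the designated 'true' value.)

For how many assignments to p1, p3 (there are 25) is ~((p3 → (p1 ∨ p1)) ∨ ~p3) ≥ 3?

value 4: 1 assignment (counts)
value 3: 2 assignments (counts)
value 2: 3 assignments
value 1: 4 assignments
value 0: 15 assignments
So 3 of the 25 assignments meet the threshold.

3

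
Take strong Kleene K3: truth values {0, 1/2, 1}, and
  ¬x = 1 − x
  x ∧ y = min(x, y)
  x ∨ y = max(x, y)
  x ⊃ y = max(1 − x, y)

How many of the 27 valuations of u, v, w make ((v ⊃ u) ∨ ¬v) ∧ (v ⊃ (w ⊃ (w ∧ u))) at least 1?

13

value 1: 13 assignments (counts)
value 1/2: 11 assignments
value 0: 3 assignments
So 13 of the 27 assignments meet the threshold.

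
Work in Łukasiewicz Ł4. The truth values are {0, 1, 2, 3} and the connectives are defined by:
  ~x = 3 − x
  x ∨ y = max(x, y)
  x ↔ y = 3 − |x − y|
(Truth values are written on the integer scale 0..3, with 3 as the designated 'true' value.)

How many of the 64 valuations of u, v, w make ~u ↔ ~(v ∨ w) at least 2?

40

value 3: 16 assignments (counts)
value 2: 24 assignments (counts)
value 1: 16 assignments
value 0: 8 assignments
So 40 of the 64 assignments meet the threshold.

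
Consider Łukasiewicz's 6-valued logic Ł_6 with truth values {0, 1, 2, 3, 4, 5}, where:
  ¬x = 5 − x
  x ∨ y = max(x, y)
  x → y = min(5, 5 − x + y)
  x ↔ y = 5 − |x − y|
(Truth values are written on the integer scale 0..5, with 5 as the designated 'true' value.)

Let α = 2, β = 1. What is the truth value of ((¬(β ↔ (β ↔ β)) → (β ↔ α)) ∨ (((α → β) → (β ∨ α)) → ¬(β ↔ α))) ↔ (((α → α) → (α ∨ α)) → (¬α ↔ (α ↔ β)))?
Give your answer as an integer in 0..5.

5

β ↔ β = 1 ↔ 1 = 5
β ↔ (β ↔ β) = 1 ↔ 5 = 1
¬(β ↔ (β ↔ β)) = ¬1 = 4
β ↔ α = 1 ↔ 2 = 4
¬(β ↔ (β ↔ β)) → (β ↔ α) = 4 → 4 = 5
α → β = 2 → 1 = 4
β ∨ α = 1 ∨ 2 = 2
(α → β) → (β ∨ α) = 4 → 2 = 3
β ↔ α = 1 ↔ 2 = 4
¬(β ↔ α) = ¬4 = 1
((α → β) → (β ∨ α)) → ¬(β ↔ α) = 3 → 1 = 3
(¬(β ↔ (β ↔ β)) → (β ↔ α)) ∨ (((α → β) → (β ∨ α)) → ¬(β ↔ α)) = 5 ∨ 3 = 5
α → α = 2 → 2 = 5
α ∨ α = 2 ∨ 2 = 2
(α → α) → (α ∨ α) = 5 → 2 = 2
¬α = ¬2 = 3
α ↔ β = 2 ↔ 1 = 4
¬α ↔ (α ↔ β) = 3 ↔ 4 = 4
((α → α) → (α ∨ α)) → (¬α ↔ (α ↔ β)) = 2 → 4 = 5
((¬(β ↔ (β ↔ β)) → (β ↔ α)) ∨ (((α → β) → (β ∨ α)) → ¬(β ↔ α))) ↔ (((α → α) → (α ∨ α)) → (¬α ↔ (α ↔ β))) = 5 ↔ 5 = 5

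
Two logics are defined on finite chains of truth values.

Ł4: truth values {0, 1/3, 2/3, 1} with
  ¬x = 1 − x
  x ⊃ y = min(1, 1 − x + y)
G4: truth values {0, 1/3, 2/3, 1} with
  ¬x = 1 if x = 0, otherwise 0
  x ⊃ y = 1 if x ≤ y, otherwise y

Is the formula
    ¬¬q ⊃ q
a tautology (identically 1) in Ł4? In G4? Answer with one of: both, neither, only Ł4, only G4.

In Ł4: every assignment gives 1 — tautology.
In G4: at q = 1/3 the value is 1/3 — not a tautology.

only Ł4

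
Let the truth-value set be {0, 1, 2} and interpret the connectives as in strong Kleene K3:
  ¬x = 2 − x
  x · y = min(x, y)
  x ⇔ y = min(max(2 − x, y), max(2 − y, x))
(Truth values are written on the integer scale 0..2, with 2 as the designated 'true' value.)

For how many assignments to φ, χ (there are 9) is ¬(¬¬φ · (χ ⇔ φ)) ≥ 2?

φ = 0, χ = 0 ↦ 2  ≥
φ = 0, χ = 1 ↦ 2  ≥
φ = 0, χ = 2 ↦ 2  ≥
φ = 1, χ = 0 ↦ 1  <
φ = 1, χ = 1 ↦ 1  <
φ = 1, χ = 2 ↦ 1  <
φ = 2, χ = 0 ↦ 2  ≥
φ = 2, χ = 1 ↦ 1  <
φ = 2, χ = 2 ↦ 0  <
So 4 of the 9 assignments meet the threshold.

4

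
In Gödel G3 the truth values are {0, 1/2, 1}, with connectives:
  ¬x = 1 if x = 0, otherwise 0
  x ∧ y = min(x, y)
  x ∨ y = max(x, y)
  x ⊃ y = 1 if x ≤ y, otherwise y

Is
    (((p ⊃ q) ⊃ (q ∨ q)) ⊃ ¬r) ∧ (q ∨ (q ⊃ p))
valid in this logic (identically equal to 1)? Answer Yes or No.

Counterexample: take p = 0, q = 1/2, r = 0.
p ⊃ q = 0 ⊃ 1/2 = 1
q ∨ q = 1/2 ∨ 1/2 = 1/2
(p ⊃ q) ⊃ (q ∨ q) = 1 ⊃ 1/2 = 1/2
¬r = ¬0 = 1
((p ⊃ q) ⊃ (q ∨ q)) ⊃ ¬r = 1/2 ⊃ 1 = 1
q ⊃ p = 1/2 ⊃ 0 = 0
q ∨ (q ⊃ p) = 1/2 ∨ 0 = 1/2
(((p ⊃ q) ⊃ (q ∨ q)) ⊃ ¬r) ∧ (q ∨ (q ⊃ p)) = 1 ∧ 1/2 = 1/2
This gives 1/2 ≠ 1.

No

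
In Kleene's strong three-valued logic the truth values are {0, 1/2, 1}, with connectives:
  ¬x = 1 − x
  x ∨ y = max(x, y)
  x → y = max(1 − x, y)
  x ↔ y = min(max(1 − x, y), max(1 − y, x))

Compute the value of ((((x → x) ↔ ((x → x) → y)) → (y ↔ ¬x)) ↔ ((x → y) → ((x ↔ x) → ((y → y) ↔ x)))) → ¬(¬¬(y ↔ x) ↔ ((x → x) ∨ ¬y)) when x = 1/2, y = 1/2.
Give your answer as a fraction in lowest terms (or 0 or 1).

1/2

x → x = 1/2 → 1/2 = 1/2
x → x = 1/2 → 1/2 = 1/2
(x → x) → y = 1/2 → 1/2 = 1/2
(x → x) ↔ ((x → x) → y) = 1/2 ↔ 1/2 = 1/2
¬x = ¬1/2 = 1/2
y ↔ ¬x = 1/2 ↔ 1/2 = 1/2
((x → x) ↔ ((x → x) → y)) → (y ↔ ¬x) = 1/2 → 1/2 = 1/2
x → y = 1/2 → 1/2 = 1/2
x ↔ x = 1/2 ↔ 1/2 = 1/2
y → y = 1/2 → 1/2 = 1/2
(y → y) ↔ x = 1/2 ↔ 1/2 = 1/2
(x ↔ x) → ((y → y) ↔ x) = 1/2 → 1/2 = 1/2
(x → y) → ((x ↔ x) → ((y → y) ↔ x)) = 1/2 → 1/2 = 1/2
(((x → x) ↔ ((x → x) → y)) → (y ↔ ¬x)) ↔ ((x → y) → ((x ↔ x) → ((y → y) ↔ x))) = 1/2 ↔ 1/2 = 1/2
y ↔ x = 1/2 ↔ 1/2 = 1/2
¬(y ↔ x) = ¬1/2 = 1/2
¬¬(y ↔ x) = ¬1/2 = 1/2
x → x = 1/2 → 1/2 = 1/2
¬y = ¬1/2 = 1/2
(x → x) ∨ ¬y = 1/2 ∨ 1/2 = 1/2
¬¬(y ↔ x) ↔ ((x → x) ∨ ¬y) = 1/2 ↔ 1/2 = 1/2
¬(¬¬(y ↔ x) ↔ ((x → x) ∨ ¬y)) = ¬1/2 = 1/2
((((x → x) ↔ ((x → x) → y)) → (y ↔ ¬x)) ↔ ((x → y) → ((x ↔ x) → ((y → y) ↔ x)))) → ¬(¬¬(y ↔ x) ↔ ((x → x) ∨ ¬y)) = 1/2 → 1/2 = 1/2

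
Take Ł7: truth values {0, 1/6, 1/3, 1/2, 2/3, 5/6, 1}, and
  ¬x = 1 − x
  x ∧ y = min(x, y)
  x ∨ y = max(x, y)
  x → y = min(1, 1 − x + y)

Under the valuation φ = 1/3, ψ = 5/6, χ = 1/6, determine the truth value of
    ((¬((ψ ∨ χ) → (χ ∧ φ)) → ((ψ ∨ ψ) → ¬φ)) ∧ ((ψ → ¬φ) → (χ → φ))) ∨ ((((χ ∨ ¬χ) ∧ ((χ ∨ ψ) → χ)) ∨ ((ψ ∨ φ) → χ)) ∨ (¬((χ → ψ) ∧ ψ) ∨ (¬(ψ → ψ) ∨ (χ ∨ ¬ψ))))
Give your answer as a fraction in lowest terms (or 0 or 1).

1

ψ ∨ χ = 5/6 ∨ 1/6 = 5/6
χ ∧ φ = 1/6 ∧ 1/3 = 1/6
(ψ ∨ χ) → (χ ∧ φ) = 5/6 → 1/6 = 1/3
¬((ψ ∨ χ) → (χ ∧ φ)) = ¬1/3 = 2/3
ψ ∨ ψ = 5/6 ∨ 5/6 = 5/6
¬φ = ¬1/3 = 2/3
(ψ ∨ ψ) → ¬φ = 5/6 → 2/3 = 5/6
¬((ψ ∨ χ) → (χ ∧ φ)) → ((ψ ∨ ψ) → ¬φ) = 2/3 → 5/6 = 1
¬φ = ¬1/3 = 2/3
ψ → ¬φ = 5/6 → 2/3 = 5/6
χ → φ = 1/6 → 1/3 = 1
(ψ → ¬φ) → (χ → φ) = 5/6 → 1 = 1
(¬((ψ ∨ χ) → (χ ∧ φ)) → ((ψ ∨ ψ) → ¬φ)) ∧ ((ψ → ¬φ) → (χ → φ)) = 1 ∧ 1 = 1
¬χ = ¬1/6 = 5/6
χ ∨ ¬χ = 1/6 ∨ 5/6 = 5/6
χ ∨ ψ = 1/6 ∨ 5/6 = 5/6
(χ ∨ ψ) → χ = 5/6 → 1/6 = 1/3
(χ ∨ ¬χ) ∧ ((χ ∨ ψ) → χ) = 5/6 ∧ 1/3 = 1/3
ψ ∨ φ = 5/6 ∨ 1/3 = 5/6
(ψ ∨ φ) → χ = 5/6 → 1/6 = 1/3
((χ ∨ ¬χ) ∧ ((χ ∨ ψ) → χ)) ∨ ((ψ ∨ φ) → χ) = 1/3 ∨ 1/3 = 1/3
χ → ψ = 1/6 → 5/6 = 1
(χ → ψ) ∧ ψ = 1 ∧ 5/6 = 5/6
¬((χ → ψ) ∧ ψ) = ¬5/6 = 1/6
ψ → ψ = 5/6 → 5/6 = 1
¬(ψ → ψ) = ¬1 = 0
¬ψ = ¬5/6 = 1/6
χ ∨ ¬ψ = 1/6 ∨ 1/6 = 1/6
¬(ψ → ψ) ∨ (χ ∨ ¬ψ) = 0 ∨ 1/6 = 1/6
¬((χ → ψ) ∧ ψ) ∨ (¬(ψ → ψ) ∨ (χ ∨ ¬ψ)) = 1/6 ∨ 1/6 = 1/6
(((χ ∨ ¬χ) ∧ ((χ ∨ ψ) → χ)) ∨ ((ψ ∨ φ) → χ)) ∨ (¬((χ → ψ) ∧ ψ) ∨ (¬(ψ → ψ) ∨ (χ ∨ ¬ψ))) = 1/3 ∨ 1/6 = 1/3
((¬((ψ ∨ χ) → (χ ∧ φ)) → ((ψ ∨ ψ) → ¬φ)) ∧ ((ψ → ¬φ) → (χ → φ))) ∨ ((((χ ∨ ¬χ) ∧ ((χ ∨ ψ) → χ)) ∨ ((ψ ∨ φ) → χ)) ∨ (¬((χ → ψ) ∧ ψ) ∨ (¬(ψ → ψ) ∨ (χ ∨ ¬ψ)))) = 1 ∨ 1/3 = 1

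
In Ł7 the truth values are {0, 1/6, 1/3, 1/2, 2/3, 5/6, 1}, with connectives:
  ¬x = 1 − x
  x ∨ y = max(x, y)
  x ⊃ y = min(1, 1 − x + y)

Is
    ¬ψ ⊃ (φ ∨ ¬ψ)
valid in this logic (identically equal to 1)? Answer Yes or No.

Yes

At φ = 5/6, ψ = 1/3, for instance:
¬ψ = ¬1/3 = 2/3
φ ∨ ¬ψ = 5/6 ∨ 2/3 = 5/6
¬ψ ⊃ (φ ∨ ¬ψ) = 2/3 ⊃ 5/6 = 1
and checking the remaining 48 assignments likewise gives ≥ 1 in every case.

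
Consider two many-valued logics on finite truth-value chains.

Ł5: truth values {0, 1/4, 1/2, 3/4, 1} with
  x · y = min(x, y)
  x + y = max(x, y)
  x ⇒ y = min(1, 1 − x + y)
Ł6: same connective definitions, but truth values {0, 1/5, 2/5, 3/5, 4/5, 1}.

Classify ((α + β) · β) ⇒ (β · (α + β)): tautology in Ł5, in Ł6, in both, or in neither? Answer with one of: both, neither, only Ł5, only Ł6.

both

In Ł5: every assignment gives 1 — tautology.
In Ł6: every assignment gives 1 — tautology.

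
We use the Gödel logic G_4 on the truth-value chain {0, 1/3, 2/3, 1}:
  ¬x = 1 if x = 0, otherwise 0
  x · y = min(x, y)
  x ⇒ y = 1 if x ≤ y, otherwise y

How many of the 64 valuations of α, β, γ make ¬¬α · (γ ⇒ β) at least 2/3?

value 1: 30 assignments (counts)
value 2/3: 3 assignments (counts)
value 1/3: 6 assignments
value 0: 25 assignments
So 33 of the 64 assignments meet the threshold.

33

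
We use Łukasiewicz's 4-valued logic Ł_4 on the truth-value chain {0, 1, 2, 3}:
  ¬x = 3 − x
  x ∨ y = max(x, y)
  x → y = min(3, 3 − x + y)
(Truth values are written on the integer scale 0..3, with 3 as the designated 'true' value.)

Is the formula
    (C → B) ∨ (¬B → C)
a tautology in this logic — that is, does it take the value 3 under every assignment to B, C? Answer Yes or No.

Counterexample: take B = 0, C = 1.
C → B = 1 → 0 = 2
¬B = ¬0 = 3
¬B → C = 3 → 1 = 1
(C → B) ∨ (¬B → C) = 2 ∨ 1 = 2
This gives 2 ≠ 3.

No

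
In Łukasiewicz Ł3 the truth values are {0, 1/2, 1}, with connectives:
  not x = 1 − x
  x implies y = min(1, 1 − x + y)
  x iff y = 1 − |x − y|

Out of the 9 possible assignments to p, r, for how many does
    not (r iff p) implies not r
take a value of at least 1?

7

p = 0, r = 0 ↦ 1  ≥
p = 0, r = 1/2 ↦ 1  ≥
p = 0, r = 1 ↦ 0  <
p = 1/2, r = 0 ↦ 1  ≥
p = 1/2, r = 1/2 ↦ 1  ≥
p = 1/2, r = 1 ↦ 1/2  <
p = 1, r = 0 ↦ 1  ≥
p = 1, r = 1/2 ↦ 1  ≥
p = 1, r = 1 ↦ 1  ≥
So 7 of the 9 assignments meet the threshold.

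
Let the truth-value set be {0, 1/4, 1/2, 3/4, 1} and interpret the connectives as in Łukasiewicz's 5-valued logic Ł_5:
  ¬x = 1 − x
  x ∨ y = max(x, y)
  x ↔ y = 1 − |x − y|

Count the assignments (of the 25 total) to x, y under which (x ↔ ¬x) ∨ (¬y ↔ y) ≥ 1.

value 1: 9 assignments (counts)
value 1/2: 12 assignments
value 0: 4 assignments
So 9 of the 25 assignments meet the threshold.

9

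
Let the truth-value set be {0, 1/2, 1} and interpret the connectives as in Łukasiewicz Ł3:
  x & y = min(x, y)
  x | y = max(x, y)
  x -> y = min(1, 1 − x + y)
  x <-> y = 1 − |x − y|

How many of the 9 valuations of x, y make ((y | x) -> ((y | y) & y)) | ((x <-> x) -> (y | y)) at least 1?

x = 0, y = 0 ↦ 1  ≥
x = 0, y = 1/2 ↦ 1  ≥
x = 0, y = 1 ↦ 1  ≥
x = 1/2, y = 0 ↦ 1/2  <
x = 1/2, y = 1/2 ↦ 1  ≥
x = 1/2, y = 1 ↦ 1  ≥
x = 1, y = 0 ↦ 0  <
x = 1, y = 1/2 ↦ 1/2  <
x = 1, y = 1 ↦ 1  ≥
So 6 of the 9 assignments meet the threshold.

6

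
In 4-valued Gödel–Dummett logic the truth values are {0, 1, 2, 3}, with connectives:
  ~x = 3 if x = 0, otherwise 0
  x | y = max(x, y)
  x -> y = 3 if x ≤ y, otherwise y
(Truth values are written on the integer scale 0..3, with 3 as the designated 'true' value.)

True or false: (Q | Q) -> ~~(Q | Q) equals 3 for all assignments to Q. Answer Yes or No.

Q = 0 ↦ 3
Q = 1 ↦ 3
Q = 2 ↦ 3
Q = 3 ↦ 3
Every assignment gives a value ≥ 3.

Yes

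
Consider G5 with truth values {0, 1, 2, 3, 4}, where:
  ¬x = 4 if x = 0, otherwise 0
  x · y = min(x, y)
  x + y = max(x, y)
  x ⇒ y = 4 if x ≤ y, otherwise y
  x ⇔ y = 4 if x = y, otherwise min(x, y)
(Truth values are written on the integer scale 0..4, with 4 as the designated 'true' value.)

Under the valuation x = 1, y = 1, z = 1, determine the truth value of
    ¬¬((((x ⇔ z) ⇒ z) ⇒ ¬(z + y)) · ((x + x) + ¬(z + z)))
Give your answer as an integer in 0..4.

0

x ⇔ z = 1 ⇔ 1 = 4
(x ⇔ z) ⇒ z = 4 ⇒ 1 = 1
z + y = 1 + 1 = 1
¬(z + y) = ¬1 = 0
((x ⇔ z) ⇒ z) ⇒ ¬(z + y) = 1 ⇒ 0 = 0
x + x = 1 + 1 = 1
z + z = 1 + 1 = 1
¬(z + z) = ¬1 = 0
(x + x) + ¬(z + z) = 1 + 0 = 1
(((x ⇔ z) ⇒ z) ⇒ ¬(z + y)) · ((x + x) + ¬(z + z)) = 0 · 1 = 0
¬((((x ⇔ z) ⇒ z) ⇒ ¬(z + y)) · ((x + x) + ¬(z + z))) = ¬0 = 4
¬¬((((x ⇔ z) ⇒ z) ⇒ ¬(z + y)) · ((x + x) + ¬(z + z))) = ¬4 = 0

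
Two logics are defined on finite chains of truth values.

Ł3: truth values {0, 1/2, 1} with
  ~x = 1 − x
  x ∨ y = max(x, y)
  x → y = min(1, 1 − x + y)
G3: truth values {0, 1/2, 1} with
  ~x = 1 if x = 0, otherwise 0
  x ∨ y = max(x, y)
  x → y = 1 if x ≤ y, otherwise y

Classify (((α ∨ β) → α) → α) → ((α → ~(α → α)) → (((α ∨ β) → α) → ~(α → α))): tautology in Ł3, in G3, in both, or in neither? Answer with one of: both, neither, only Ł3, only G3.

both

In Ł3: every assignment gives 1 — tautology.
In G3: every assignment gives 1 — tautology.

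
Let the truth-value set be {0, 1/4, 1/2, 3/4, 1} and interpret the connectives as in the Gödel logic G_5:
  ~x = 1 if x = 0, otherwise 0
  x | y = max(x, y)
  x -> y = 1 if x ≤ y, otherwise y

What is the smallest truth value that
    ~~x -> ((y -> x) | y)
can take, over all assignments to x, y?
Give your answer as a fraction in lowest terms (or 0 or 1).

1/2

Take x = 1/4, y = 1/2:
~x = ~1/4 = 0
~~x = ~0 = 1
y -> x = 1/2 -> 1/4 = 1/4
(y -> x) | y = 1/4 | 1/2 = 1/2
~~x -> ((y -> x) | y) = 1 -> 1/2 = 1/2
No assignment yields a value below 1/2, so this is the minimum.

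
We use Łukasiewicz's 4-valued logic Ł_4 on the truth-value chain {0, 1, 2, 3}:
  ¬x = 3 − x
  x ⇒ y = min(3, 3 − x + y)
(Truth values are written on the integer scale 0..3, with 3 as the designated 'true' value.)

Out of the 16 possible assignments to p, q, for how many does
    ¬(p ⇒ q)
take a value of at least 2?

p = 0, q = 0 ↦ 0  <
p = 0, q = 1 ↦ 0  <
p = 0, q = 2 ↦ 0  <
p = 0, q = 3 ↦ 0  <
p = 1, q = 0 ↦ 1  <
p = 1, q = 1 ↦ 0  <
p = 1, q = 2 ↦ 0  <
p = 1, q = 3 ↦ 0  <
p = 2, q = 0 ↦ 2  ≥
p = 2, q = 1 ↦ 1  <
p = 2, q = 2 ↦ 0  <
p = 2, q = 3 ↦ 0  <
p = 3, q = 0 ↦ 3  ≥
p = 3, q = 1 ↦ 2  ≥
p = 3, q = 2 ↦ 1  <
p = 3, q = 3 ↦ 0  <
So 3 of the 16 assignments meet the threshold.

3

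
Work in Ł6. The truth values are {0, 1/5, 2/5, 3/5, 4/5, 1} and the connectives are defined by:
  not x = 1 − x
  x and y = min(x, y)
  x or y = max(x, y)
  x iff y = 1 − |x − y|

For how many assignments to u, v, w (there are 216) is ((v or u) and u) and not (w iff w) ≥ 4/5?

0

value 0: 216 assignments
So 0 of the 216 assignments meet the threshold.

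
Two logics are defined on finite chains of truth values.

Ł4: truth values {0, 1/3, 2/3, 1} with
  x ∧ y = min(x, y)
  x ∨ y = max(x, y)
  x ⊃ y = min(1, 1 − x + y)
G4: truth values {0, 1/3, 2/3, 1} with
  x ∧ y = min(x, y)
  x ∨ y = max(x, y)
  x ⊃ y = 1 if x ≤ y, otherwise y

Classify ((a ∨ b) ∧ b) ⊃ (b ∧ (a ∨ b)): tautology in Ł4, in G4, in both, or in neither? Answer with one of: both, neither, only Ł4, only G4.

both

In Ł4: every assignment gives 1 — tautology.
In G4: every assignment gives 1 — tautology.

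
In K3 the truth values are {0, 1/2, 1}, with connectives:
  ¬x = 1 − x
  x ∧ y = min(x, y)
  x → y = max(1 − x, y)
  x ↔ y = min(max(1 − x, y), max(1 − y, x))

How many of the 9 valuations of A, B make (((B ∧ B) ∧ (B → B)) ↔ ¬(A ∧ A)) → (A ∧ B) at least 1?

2

A = 0, B = 0 ↦ 1  ≥
A = 0, B = 1/2 ↦ 1/2  <
A = 0, B = 1 ↦ 0  <
A = 1/2, B = 0 ↦ 1/2  <
A = 1/2, B = 1/2 ↦ 1/2  <
A = 1/2, B = 1 ↦ 1/2  <
A = 1, B = 0 ↦ 0  <
A = 1, B = 1/2 ↦ 1/2  <
A = 1, B = 1 ↦ 1  ≥
So 2 of the 9 assignments meet the threshold.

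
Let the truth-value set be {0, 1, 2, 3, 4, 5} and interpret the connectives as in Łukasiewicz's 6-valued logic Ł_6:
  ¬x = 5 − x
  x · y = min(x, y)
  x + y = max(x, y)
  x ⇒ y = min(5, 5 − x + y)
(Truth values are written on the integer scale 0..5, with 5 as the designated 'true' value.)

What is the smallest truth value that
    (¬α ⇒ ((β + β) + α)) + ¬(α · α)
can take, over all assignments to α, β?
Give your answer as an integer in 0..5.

4

Take α = 1, β = 0:
¬α = ¬1 = 4
β + β = 0 + 0 = 0
(β + β) + α = 0 + 1 = 1
¬α ⇒ ((β + β) + α) = 4 ⇒ 1 = 2
α · α = 1 · 1 = 1
¬(α · α) = ¬1 = 4
(¬α ⇒ ((β + β) + α)) + ¬(α · α) = 2 + 4 = 4
No assignment yields a value below 4, so this is the minimum.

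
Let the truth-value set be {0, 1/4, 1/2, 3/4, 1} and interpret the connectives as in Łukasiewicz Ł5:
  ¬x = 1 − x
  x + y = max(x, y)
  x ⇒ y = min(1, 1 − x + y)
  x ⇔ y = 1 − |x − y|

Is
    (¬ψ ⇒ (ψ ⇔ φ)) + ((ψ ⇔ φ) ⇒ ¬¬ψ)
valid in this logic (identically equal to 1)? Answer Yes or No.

Counterexample: take φ = 1/4, ψ = 0.
¬ψ = ¬0 = 1
ψ ⇔ φ = 0 ⇔ 1/4 = 3/4
¬ψ ⇒ (ψ ⇔ φ) = 1 ⇒ 3/4 = 3/4
ψ ⇔ φ = 0 ⇔ 1/4 = 3/4
¬ψ = ¬0 = 1
¬¬ψ = ¬1 = 0
(ψ ⇔ φ) ⇒ ¬¬ψ = 3/4 ⇒ 0 = 1/4
(¬ψ ⇒ (ψ ⇔ φ)) + ((ψ ⇔ φ) ⇒ ¬¬ψ) = 3/4 + 1/4 = 3/4
This gives 3/4 ≠ 1.

No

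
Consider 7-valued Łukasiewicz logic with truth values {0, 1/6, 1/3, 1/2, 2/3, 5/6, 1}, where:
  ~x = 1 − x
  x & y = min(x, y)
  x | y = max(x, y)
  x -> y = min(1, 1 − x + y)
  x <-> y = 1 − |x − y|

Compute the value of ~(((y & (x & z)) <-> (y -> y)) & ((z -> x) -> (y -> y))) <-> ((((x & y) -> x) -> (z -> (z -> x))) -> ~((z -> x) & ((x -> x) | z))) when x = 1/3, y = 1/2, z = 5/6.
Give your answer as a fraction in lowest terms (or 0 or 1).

5/6

x & z = 1/3 & 5/6 = 1/3
y & (x & z) = 1/2 & 1/3 = 1/3
y -> y = 1/2 -> 1/2 = 1
(y & (x & z)) <-> (y -> y) = 1/3 <-> 1 = 1/3
z -> x = 5/6 -> 1/3 = 1/2
y -> y = 1/2 -> 1/2 = 1
(z -> x) -> (y -> y) = 1/2 -> 1 = 1
((y & (x & z)) <-> (y -> y)) & ((z -> x) -> (y -> y)) = 1/3 & 1 = 1/3
~(((y & (x & z)) <-> (y -> y)) & ((z -> x) -> (y -> y))) = ~1/3 = 2/3
x & y = 1/3 & 1/2 = 1/3
(x & y) -> x = 1/3 -> 1/3 = 1
z -> x = 5/6 -> 1/3 = 1/2
z -> (z -> x) = 5/6 -> 1/2 = 2/3
((x & y) -> x) -> (z -> (z -> x)) = 1 -> 2/3 = 2/3
z -> x = 5/6 -> 1/3 = 1/2
x -> x = 1/3 -> 1/3 = 1
(x -> x) | z = 1 | 5/6 = 1
(z -> x) & ((x -> x) | z) = 1/2 & 1 = 1/2
~((z -> x) & ((x -> x) | z)) = ~1/2 = 1/2
(((x & y) -> x) -> (z -> (z -> x))) -> ~((z -> x) & ((x -> x) | z)) = 2/3 -> 1/2 = 5/6
~(((y & (x & z)) <-> (y -> y)) & ((z -> x) -> (y -> y))) <-> ((((x & y) -> x) -> (z -> (z -> x))) -> ~((z -> x) & ((x -> x) | z))) = 2/3 <-> 5/6 = 5/6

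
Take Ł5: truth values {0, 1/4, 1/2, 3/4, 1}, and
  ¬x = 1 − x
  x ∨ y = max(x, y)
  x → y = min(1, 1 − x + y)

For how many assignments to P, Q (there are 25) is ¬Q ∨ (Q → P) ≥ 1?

15

value 1: 15 assignments (counts)
value 3/4: 4 assignments
value 1/2: 3 assignments
value 1/4: 2 assignments
value 0: 1 assignment
So 15 of the 25 assignments meet the threshold.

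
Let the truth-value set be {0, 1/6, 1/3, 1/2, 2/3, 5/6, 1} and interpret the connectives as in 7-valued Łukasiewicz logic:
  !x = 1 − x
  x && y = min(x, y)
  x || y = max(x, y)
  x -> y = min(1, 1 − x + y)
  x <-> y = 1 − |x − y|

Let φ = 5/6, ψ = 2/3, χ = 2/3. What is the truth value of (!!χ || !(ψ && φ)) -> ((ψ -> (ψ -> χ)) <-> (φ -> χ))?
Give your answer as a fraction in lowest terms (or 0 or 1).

1

!χ = !2/3 = 1/3
!!χ = !1/3 = 2/3
ψ && φ = 2/3 && 5/6 = 2/3
!(ψ && φ) = !2/3 = 1/3
!!χ || !(ψ && φ) = 2/3 || 1/3 = 2/3
ψ -> χ = 2/3 -> 2/3 = 1
ψ -> (ψ -> χ) = 2/3 -> 1 = 1
φ -> χ = 5/6 -> 2/3 = 5/6
(ψ -> (ψ -> χ)) <-> (φ -> χ) = 1 <-> 5/6 = 5/6
(!!χ || !(ψ && φ)) -> ((ψ -> (ψ -> χ)) <-> (φ -> χ)) = 2/3 -> 5/6 = 1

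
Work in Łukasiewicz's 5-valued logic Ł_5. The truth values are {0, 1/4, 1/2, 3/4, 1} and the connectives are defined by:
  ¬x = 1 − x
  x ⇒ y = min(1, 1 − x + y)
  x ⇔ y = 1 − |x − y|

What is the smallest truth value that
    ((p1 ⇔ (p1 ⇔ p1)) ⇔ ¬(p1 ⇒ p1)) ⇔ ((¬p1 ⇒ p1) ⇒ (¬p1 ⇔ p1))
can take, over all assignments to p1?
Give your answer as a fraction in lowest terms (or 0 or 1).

1/2

Take p1 = 1/2:
p1 ⇔ p1 = 1/2 ⇔ 1/2 = 1
p1 ⇔ (p1 ⇔ p1) = 1/2 ⇔ 1 = 1/2
p1 ⇒ p1 = 1/2 ⇒ 1/2 = 1
¬(p1 ⇒ p1) = ¬1 = 0
(p1 ⇔ (p1 ⇔ p1)) ⇔ ¬(p1 ⇒ p1) = 1/2 ⇔ 0 = 1/2
¬p1 = ¬1/2 = 1/2
¬p1 ⇒ p1 = 1/2 ⇒ 1/2 = 1
¬p1 = ¬1/2 = 1/2
¬p1 ⇔ p1 = 1/2 ⇔ 1/2 = 1
(¬p1 ⇒ p1) ⇒ (¬p1 ⇔ p1) = 1 ⇒ 1 = 1
((p1 ⇔ (p1 ⇔ p1)) ⇔ ¬(p1 ⇒ p1)) ⇔ ((¬p1 ⇒ p1) ⇒ (¬p1 ⇔ p1)) = 1/2 ⇔ 1 = 1/2
No assignment yields a value below 1/2, so this is the minimum.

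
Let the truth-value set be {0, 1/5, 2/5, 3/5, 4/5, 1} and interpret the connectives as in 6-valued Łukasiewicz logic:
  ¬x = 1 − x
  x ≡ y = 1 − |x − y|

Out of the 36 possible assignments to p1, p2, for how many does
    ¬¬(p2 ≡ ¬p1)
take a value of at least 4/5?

16

value 1: 6 assignments (counts)
value 4/5: 10 assignments (counts)
value 3/5: 8 assignments
value 2/5: 6 assignments
value 1/5: 4 assignments
value 0: 2 assignments
So 16 of the 36 assignments meet the threshold.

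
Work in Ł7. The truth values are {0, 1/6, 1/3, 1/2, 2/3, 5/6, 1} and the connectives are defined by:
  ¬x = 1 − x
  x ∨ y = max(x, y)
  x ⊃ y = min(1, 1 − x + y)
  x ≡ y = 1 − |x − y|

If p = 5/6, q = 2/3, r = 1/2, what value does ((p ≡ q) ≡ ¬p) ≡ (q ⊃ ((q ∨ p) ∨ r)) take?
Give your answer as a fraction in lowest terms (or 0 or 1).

1/3

p ≡ q = 5/6 ≡ 2/3 = 5/6
¬p = ¬5/6 = 1/6
(p ≡ q) ≡ ¬p = 5/6 ≡ 1/6 = 1/3
q ∨ p = 2/3 ∨ 5/6 = 5/6
(q ∨ p) ∨ r = 5/6 ∨ 1/2 = 5/6
q ⊃ ((q ∨ p) ∨ r) = 2/3 ⊃ 5/6 = 1
((p ≡ q) ≡ ¬p) ≡ (q ⊃ ((q ∨ p) ∨ r)) = 1/3 ≡ 1 = 1/3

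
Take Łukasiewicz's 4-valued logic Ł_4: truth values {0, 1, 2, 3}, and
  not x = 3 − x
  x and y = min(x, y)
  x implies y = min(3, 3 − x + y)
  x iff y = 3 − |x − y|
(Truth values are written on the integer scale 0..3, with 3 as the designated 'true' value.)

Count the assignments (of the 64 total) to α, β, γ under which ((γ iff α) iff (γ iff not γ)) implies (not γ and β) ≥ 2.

37

value 3: 18 assignments (counts)
value 2: 19 assignments (counts)
value 1: 18 assignments
value 0: 9 assignments
So 37 of the 64 assignments meet the threshold.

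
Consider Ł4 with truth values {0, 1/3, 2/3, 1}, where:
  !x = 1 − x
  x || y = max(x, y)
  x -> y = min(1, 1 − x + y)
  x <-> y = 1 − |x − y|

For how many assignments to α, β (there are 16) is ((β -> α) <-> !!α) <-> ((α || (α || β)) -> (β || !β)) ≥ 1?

α = 0, β = 0 ↦ 0  <
α = 0, β = 1/3 ↦ 1/3  <
α = 0, β = 2/3 ↦ 2/3  <
α = 0, β = 1 ↦ 1  ≥
α = 1/3, β = 0 ↦ 1/3  <
α = 1/3, β = 1/3 ↦ 1/3  <
α = 1/3, β = 2/3 ↦ 2/3  <
α = 1/3, β = 1 ↦ 1  ≥
α = 2/3, β = 0 ↦ 2/3  <
α = 2/3, β = 1/3 ↦ 2/3  <
α = 2/3, β = 2/3 ↦ 2/3  <
α = 2/3, β = 1 ↦ 1  ≥
α = 1, β = 0 ↦ 1  ≥
α = 1, β = 1/3 ↦ 2/3  <
α = 1, β = 2/3 ↦ 2/3  <
α = 1, β = 1 ↦ 1  ≥
So 5 of the 16 assignments meet the threshold.

5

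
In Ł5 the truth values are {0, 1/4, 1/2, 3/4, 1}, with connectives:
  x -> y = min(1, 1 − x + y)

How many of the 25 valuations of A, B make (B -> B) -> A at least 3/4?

value 1: 5 assignments (counts)
value 3/4: 5 assignments (counts)
value 1/2: 5 assignments
value 1/4: 5 assignments
value 0: 5 assignments
So 10 of the 25 assignments meet the threshold.

10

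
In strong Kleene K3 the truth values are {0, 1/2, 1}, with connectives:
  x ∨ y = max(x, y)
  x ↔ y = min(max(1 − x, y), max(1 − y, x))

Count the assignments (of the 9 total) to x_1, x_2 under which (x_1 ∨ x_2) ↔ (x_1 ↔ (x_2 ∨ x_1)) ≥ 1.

3

x_1 = 0, x_2 = 0 ↦ 0  <
x_1 = 0, x_2 = 1/2 ↦ 1/2  <
x_1 = 0, x_2 = 1 ↦ 0  <
x_1 = 1/2, x_2 = 0 ↦ 1/2  <
x_1 = 1/2, x_2 = 1/2 ↦ 1/2  <
x_1 = 1/2, x_2 = 1 ↦ 1/2  <
x_1 = 1, x_2 = 0 ↦ 1  ≥
x_1 = 1, x_2 = 1/2 ↦ 1  ≥
x_1 = 1, x_2 = 1 ↦ 1  ≥
So 3 of the 9 assignments meet the threshold.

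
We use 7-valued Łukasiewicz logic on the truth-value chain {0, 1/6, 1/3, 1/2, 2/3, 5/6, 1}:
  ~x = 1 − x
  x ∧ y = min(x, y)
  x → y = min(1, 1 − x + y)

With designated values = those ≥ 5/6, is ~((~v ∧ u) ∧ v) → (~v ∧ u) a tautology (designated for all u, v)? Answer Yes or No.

Counterexample: take u = 0, v = 0.
~v = ~0 = 1
~v ∧ u = 1 ∧ 0 = 0
(~v ∧ u) ∧ v = 0 ∧ 0 = 0
~((~v ∧ u) ∧ v) = ~0 = 1
~((~v ∧ u) ∧ v) → (~v ∧ u) = 1 → 0 = 0
This gives 0, which is below 5/6.

No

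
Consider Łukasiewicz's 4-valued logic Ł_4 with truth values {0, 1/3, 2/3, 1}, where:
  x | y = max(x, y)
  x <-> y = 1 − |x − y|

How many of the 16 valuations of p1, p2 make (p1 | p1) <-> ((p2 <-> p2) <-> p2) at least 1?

p1 = 0, p2 = 0 ↦ 1  ≥
p1 = 0, p2 = 1/3 ↦ 2/3  <
p1 = 0, p2 = 2/3 ↦ 1/3  <
p1 = 0, p2 = 1 ↦ 0  <
p1 = 1/3, p2 = 0 ↦ 2/3  <
p1 = 1/3, p2 = 1/3 ↦ 1  ≥
p1 = 1/3, p2 = 2/3 ↦ 2/3  <
p1 = 1/3, p2 = 1 ↦ 1/3  <
p1 = 2/3, p2 = 0 ↦ 1/3  <
p1 = 2/3, p2 = 1/3 ↦ 2/3  <
p1 = 2/3, p2 = 2/3 ↦ 1  ≥
p1 = 2/3, p2 = 1 ↦ 2/3  <
p1 = 1, p2 = 0 ↦ 0  <
p1 = 1, p2 = 1/3 ↦ 1/3  <
p1 = 1, p2 = 2/3 ↦ 2/3  <
p1 = 1, p2 = 1 ↦ 1  ≥
So 4 of the 16 assignments meet the threshold.

4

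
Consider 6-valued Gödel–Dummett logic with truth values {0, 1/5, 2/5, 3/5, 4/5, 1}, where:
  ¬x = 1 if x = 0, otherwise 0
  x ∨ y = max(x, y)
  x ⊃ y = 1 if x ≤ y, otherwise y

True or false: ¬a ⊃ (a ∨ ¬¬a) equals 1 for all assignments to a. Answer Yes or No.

No

Counterexample: take a = 0.
¬a = ¬0 = 1
¬a = ¬0 = 1
¬¬a = ¬1 = 0
a ∨ ¬¬a = 0 ∨ 0 = 0
¬a ⊃ (a ∨ ¬¬a) = 1 ⊃ 0 = 0
This gives 0 ≠ 1.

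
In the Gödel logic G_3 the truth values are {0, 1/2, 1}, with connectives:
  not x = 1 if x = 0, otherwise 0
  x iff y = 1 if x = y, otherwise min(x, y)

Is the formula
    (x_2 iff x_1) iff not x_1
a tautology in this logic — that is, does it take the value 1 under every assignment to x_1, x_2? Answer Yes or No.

No

Counterexample: take x_1 = 0, x_2 = 1/2.
x_2 iff x_1 = 1/2 iff 0 = 0
not x_1 = not 0 = 1
(x_2 iff x_1) iff not x_1 = 0 iff 1 = 0
This gives 0 ≠ 1.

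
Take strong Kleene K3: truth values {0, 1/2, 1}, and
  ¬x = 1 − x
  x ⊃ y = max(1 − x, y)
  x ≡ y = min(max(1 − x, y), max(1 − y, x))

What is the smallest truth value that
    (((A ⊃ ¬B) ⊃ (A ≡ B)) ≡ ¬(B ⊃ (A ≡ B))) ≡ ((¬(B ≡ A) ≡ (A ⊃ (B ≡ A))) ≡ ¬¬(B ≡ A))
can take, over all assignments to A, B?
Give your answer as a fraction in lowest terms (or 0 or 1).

Take A = 0, B = 1/2:
¬B = ¬1/2 = 1/2
A ⊃ ¬B = 0 ⊃ 1/2 = 1
A ≡ B = 0 ≡ 1/2 = 1/2
(A ⊃ ¬B) ⊃ (A ≡ B) = 1 ⊃ 1/2 = 1/2
A ≡ B = 0 ≡ 1/2 = 1/2
B ⊃ (A ≡ B) = 1/2 ⊃ 1/2 = 1/2
¬(B ⊃ (A ≡ B)) = ¬1/2 = 1/2
((A ⊃ ¬B) ⊃ (A ≡ B)) ≡ ¬(B ⊃ (A ≡ B)) = 1/2 ≡ 1/2 = 1/2
B ≡ A = 1/2 ≡ 0 = 1/2
¬(B ≡ A) = ¬1/2 = 1/2
B ≡ A = 1/2 ≡ 0 = 1/2
A ⊃ (B ≡ A) = 0 ⊃ 1/2 = 1
¬(B ≡ A) ≡ (A ⊃ (B ≡ A)) = 1/2 ≡ 1 = 1/2
B ≡ A = 1/2 ≡ 0 = 1/2
¬(B ≡ A) = ¬1/2 = 1/2
¬¬(B ≡ A) = ¬1/2 = 1/2
(¬(B ≡ A) ≡ (A ⊃ (B ≡ A))) ≡ ¬¬(B ≡ A) = 1/2 ≡ 1/2 = 1/2
(((A ⊃ ¬B) ⊃ (A ≡ B)) ≡ ¬(B ⊃ (A ≡ B))) ≡ ((¬(B ≡ A) ≡ (A ⊃ (B ≡ A))) ≡ ¬¬(B ≡ A)) = 1/2 ≡ 1/2 = 1/2
No assignment yields a value below 1/2, so this is the minimum.

1/2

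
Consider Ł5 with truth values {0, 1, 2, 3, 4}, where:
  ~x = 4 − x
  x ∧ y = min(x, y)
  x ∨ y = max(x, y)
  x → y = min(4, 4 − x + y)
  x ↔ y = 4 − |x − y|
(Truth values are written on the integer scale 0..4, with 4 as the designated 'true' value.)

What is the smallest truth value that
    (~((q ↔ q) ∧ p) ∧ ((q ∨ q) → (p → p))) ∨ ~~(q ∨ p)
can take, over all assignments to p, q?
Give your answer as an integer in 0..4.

2

Take p = 2, q = 0:
q ↔ q = 0 ↔ 0 = 4
(q ↔ q) ∧ p = 4 ∧ 2 = 2
~((q ↔ q) ∧ p) = ~2 = 2
q ∨ q = 0 ∨ 0 = 0
p → p = 2 → 2 = 4
(q ∨ q) → (p → p) = 0 → 4 = 4
~((q ↔ q) ∧ p) ∧ ((q ∨ q) → (p → p)) = 2 ∧ 4 = 2
q ∨ p = 0 ∨ 2 = 2
~(q ∨ p) = ~2 = 2
~~(q ∨ p) = ~2 = 2
(~((q ↔ q) ∧ p) ∧ ((q ∨ q) → (p → p))) ∨ ~~(q ∨ p) = 2 ∨ 2 = 2
No assignment yields a value below 2, so this is the minimum.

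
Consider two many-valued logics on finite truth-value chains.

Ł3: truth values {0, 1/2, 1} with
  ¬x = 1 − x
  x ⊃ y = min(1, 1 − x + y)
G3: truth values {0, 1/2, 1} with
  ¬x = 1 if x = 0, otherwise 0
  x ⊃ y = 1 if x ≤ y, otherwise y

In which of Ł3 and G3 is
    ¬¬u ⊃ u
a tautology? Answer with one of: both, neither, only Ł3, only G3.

In Ł3: every assignment gives 1 — tautology.
In G3: at u = 1/2 the value is 1/2 — not a tautology.

only Ł3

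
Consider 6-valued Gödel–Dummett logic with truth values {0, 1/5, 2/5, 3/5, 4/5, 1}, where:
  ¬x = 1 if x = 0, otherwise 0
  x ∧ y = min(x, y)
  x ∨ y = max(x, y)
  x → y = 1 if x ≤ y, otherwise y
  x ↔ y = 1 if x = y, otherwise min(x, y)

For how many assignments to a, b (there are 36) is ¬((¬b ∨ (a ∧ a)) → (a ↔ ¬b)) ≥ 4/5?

value 1: 26 assignments (counts)
value 0: 10 assignments
So 26 of the 36 assignments meet the threshold.

26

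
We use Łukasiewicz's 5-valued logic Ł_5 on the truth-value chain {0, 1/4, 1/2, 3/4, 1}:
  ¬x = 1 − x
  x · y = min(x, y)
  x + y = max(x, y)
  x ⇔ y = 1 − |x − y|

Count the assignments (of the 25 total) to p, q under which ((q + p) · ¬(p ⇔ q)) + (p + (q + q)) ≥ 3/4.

16

value 1: 9 assignments (counts)
value 3/4: 7 assignments (counts)
value 1/2: 5 assignments
value 1/4: 3 assignments
value 0: 1 assignment
So 16 of the 25 assignments meet the threshold.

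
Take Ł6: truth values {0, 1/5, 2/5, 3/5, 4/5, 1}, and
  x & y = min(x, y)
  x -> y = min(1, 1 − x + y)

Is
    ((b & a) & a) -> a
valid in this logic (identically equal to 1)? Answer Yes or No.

Yes

At a = 1, b = 4/5, for instance:
b & a = 4/5 & 1 = 4/5
(b & a) & a = 4/5 & 1 = 4/5
((b & a) & a) -> a = 4/5 -> 1 = 1
and checking the remaining 35 assignments likewise gives ≥ 1 in every case.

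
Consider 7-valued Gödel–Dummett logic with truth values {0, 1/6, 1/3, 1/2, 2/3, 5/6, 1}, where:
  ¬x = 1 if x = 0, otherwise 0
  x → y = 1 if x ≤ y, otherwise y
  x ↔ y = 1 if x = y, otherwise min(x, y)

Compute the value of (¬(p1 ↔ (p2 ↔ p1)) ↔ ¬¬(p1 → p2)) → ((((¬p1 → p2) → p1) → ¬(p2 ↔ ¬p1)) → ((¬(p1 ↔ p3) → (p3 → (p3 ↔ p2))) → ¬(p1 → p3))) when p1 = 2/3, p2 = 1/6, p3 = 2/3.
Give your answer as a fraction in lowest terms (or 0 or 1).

1

p2 ↔ p1 = 1/6 ↔ 2/3 = 1/6
p1 ↔ (p2 ↔ p1) = 2/3 ↔ 1/6 = 1/6
¬(p1 ↔ (p2 ↔ p1)) = ¬1/6 = 0
p1 → p2 = 2/3 → 1/6 = 1/6
¬(p1 → p2) = ¬1/6 = 0
¬¬(p1 → p2) = ¬0 = 1
¬(p1 ↔ (p2 ↔ p1)) ↔ ¬¬(p1 → p2) = 0 ↔ 1 = 0
¬p1 = ¬2/3 = 0
¬p1 → p2 = 0 → 1/6 = 1
(¬p1 → p2) → p1 = 1 → 2/3 = 2/3
¬p1 = ¬2/3 = 0
p2 ↔ ¬p1 = 1/6 ↔ 0 = 0
¬(p2 ↔ ¬p1) = ¬0 = 1
((¬p1 → p2) → p1) → ¬(p2 ↔ ¬p1) = 2/3 → 1 = 1
p1 ↔ p3 = 2/3 ↔ 2/3 = 1
¬(p1 ↔ p3) = ¬1 = 0
p3 ↔ p2 = 2/3 ↔ 1/6 = 1/6
p3 → (p3 ↔ p2) = 2/3 → 1/6 = 1/6
¬(p1 ↔ p3) → (p3 → (p3 ↔ p2)) = 0 → 1/6 = 1
p1 → p3 = 2/3 → 2/3 = 1
¬(p1 → p3) = ¬1 = 0
(¬(p1 ↔ p3) → (p3 → (p3 ↔ p2))) → ¬(p1 → p3) = 1 → 0 = 0
(((¬p1 → p2) → p1) → ¬(p2 ↔ ¬p1)) → ((¬(p1 ↔ p3) → (p3 → (p3 ↔ p2))) → ¬(p1 → p3)) = 1 → 0 = 0
(¬(p1 ↔ (p2 ↔ p1)) ↔ ¬¬(p1 → p2)) → ((((¬p1 → p2) → p1) → ¬(p2 ↔ ¬p1)) → ((¬(p1 ↔ p3) → (p3 → (p3 ↔ p2))) → ¬(p1 → p3))) = 0 → 0 = 1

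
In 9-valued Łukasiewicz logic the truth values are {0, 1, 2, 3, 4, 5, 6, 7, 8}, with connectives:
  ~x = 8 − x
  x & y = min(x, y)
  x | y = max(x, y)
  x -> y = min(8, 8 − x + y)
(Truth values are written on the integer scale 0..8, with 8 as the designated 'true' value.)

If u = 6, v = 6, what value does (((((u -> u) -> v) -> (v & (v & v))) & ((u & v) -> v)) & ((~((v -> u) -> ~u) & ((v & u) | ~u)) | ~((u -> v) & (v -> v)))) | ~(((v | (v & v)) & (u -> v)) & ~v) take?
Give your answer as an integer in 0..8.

6

u -> u = 6 -> 6 = 8
(u -> u) -> v = 8 -> 6 = 6
v & v = 6 & 6 = 6
v & (v & v) = 6 & 6 = 6
((u -> u) -> v) -> (v & (v & v)) = 6 -> 6 = 8
u & v = 6 & 6 = 6
(u & v) -> v = 6 -> 6 = 8
(((u -> u) -> v) -> (v & (v & v))) & ((u & v) -> v) = 8 & 8 = 8
v -> u = 6 -> 6 = 8
~u = ~6 = 2
(v -> u) -> ~u = 8 -> 2 = 2
~((v -> u) -> ~u) = ~2 = 6
v & u = 6 & 6 = 6
~u = ~6 = 2
(v & u) | ~u = 6 | 2 = 6
~((v -> u) -> ~u) & ((v & u) | ~u) = 6 & 6 = 6
u -> v = 6 -> 6 = 8
v -> v = 6 -> 6 = 8
(u -> v) & (v -> v) = 8 & 8 = 8
~((u -> v) & (v -> v)) = ~8 = 0
(~((v -> u) -> ~u) & ((v & u) | ~u)) | ~((u -> v) & (v -> v)) = 6 | 0 = 6
((((u -> u) -> v) -> (v & (v & v))) & ((u & v) -> v)) & ((~((v -> u) -> ~u) & ((v & u) | ~u)) | ~((u -> v) & (v -> v))) = 8 & 6 = 6
v & v = 6 & 6 = 6
v | (v & v) = 6 | 6 = 6
u -> v = 6 -> 6 = 8
(v | (v & v)) & (u -> v) = 6 & 8 = 6
~v = ~6 = 2
((v | (v & v)) & (u -> v)) & ~v = 6 & 2 = 2
~(((v | (v & v)) & (u -> v)) & ~v) = ~2 = 6
(((((u -> u) -> v) -> (v & (v & v))) & ((u & v) -> v)) & ((~((v -> u) -> ~u) & ((v & u) | ~u)) | ~((u -> v) & (v -> v)))) | ~(((v | (v & v)) & (u -> v)) & ~v) = 6 | 6 = 6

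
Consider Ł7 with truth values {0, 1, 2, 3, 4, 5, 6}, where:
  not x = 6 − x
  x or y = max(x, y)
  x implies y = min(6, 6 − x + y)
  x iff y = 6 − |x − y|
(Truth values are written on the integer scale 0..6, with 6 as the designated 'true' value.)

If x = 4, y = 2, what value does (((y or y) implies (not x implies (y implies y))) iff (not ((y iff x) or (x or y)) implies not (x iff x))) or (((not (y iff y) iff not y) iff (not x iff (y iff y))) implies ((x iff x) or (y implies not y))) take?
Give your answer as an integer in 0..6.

y or y = 2 or 2 = 2
not x = not 4 = 2
y implies y = 2 implies 2 = 6
not x implies (y implies y) = 2 implies 6 = 6
(y or y) implies (not x implies (y implies y)) = 2 implies 6 = 6
y iff x = 2 iff 4 = 4
x or y = 4 or 2 = 4
(y iff x) or (x or y) = 4 or 4 = 4
not ((y iff x) or (x or y)) = not 4 = 2
x iff x = 4 iff 4 = 6
not (x iff x) = not 6 = 0
not ((y iff x) or (x or y)) implies not (x iff x) = 2 implies 0 = 4
((y or y) implies (not x implies (y implies y))) iff (not ((y iff x) or (x or y)) implies not (x iff x)) = 6 iff 4 = 4
y iff y = 2 iff 2 = 6
not (y iff y) = not 6 = 0
not y = not 2 = 4
not (y iff y) iff not y = 0 iff 4 = 2
not x = not 4 = 2
y iff y = 2 iff 2 = 6
not x iff (y iff y) = 2 iff 6 = 2
(not (y iff y) iff not y) iff (not x iff (y iff y)) = 2 iff 2 = 6
x iff x = 4 iff 4 = 6
not y = not 2 = 4
y implies not y = 2 implies 4 = 6
(x iff x) or (y implies not y) = 6 or 6 = 6
((not (y iff y) iff not y) iff (not x iff (y iff y))) implies ((x iff x) or (y implies not y)) = 6 implies 6 = 6
(((y or y) implies (not x implies (y implies y))) iff (not ((y iff x) or (x or y)) implies not (x iff x))) or (((not (y iff y) iff not y) iff (not x iff (y iff y))) implies ((x iff x) or (y implies not y))) = 4 or 6 = 6

6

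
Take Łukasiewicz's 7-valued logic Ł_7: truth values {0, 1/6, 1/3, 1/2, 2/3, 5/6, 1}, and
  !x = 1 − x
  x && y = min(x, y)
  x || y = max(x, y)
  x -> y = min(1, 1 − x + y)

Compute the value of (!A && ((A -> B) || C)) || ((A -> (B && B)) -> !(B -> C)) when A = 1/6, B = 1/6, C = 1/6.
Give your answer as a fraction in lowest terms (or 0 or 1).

!A = !1/6 = 5/6
A -> B = 1/6 -> 1/6 = 1
(A -> B) || C = 1 || 1/6 = 1
!A && ((A -> B) || C) = 5/6 && 1 = 5/6
B && B = 1/6 && 1/6 = 1/6
A -> (B && B) = 1/6 -> 1/6 = 1
B -> C = 1/6 -> 1/6 = 1
!(B -> C) = !1 = 0
(A -> (B && B)) -> !(B -> C) = 1 -> 0 = 0
(!A && ((A -> B) || C)) || ((A -> (B && B)) -> !(B -> C)) = 5/6 || 0 = 5/6

5/6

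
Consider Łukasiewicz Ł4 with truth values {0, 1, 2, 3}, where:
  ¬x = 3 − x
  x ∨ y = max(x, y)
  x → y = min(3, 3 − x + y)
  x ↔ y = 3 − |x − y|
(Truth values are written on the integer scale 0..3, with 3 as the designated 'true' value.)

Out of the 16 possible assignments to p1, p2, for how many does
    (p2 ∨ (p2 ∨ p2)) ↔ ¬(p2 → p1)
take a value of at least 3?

p1 = 0, p2 = 0 ↦ 3  ≥
p1 = 0, p2 = 1 ↦ 3  ≥
p1 = 0, p2 = 2 ↦ 3  ≥
p1 = 0, p2 = 3 ↦ 3  ≥
p1 = 1, p2 = 0 ↦ 3  ≥
p1 = 1, p2 = 1 ↦ 2  <
p1 = 1, p2 = 2 ↦ 2  <
p1 = 1, p2 = 3 ↦ 2  <
p1 = 2, p2 = 0 ↦ 3  ≥
p1 = 2, p2 = 1 ↦ 2  <
p1 = 2, p2 = 2 ↦ 1  <
p1 = 2, p2 = 3 ↦ 1  <
p1 = 3, p2 = 0 ↦ 3  ≥
p1 = 3, p2 = 1 ↦ 2  <
p1 = 3, p2 = 2 ↦ 1  <
p1 = 3, p2 = 3 ↦ 0  <
So 7 of the 16 assignments meet the threshold.

7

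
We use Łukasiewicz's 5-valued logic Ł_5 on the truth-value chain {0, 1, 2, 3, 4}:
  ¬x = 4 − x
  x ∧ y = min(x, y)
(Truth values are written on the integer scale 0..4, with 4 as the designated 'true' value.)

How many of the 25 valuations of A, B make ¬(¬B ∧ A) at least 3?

16

value 4: 9 assignments (counts)
value 3: 7 assignments (counts)
value 2: 5 assignments
value 1: 3 assignments
value 0: 1 assignment
So 16 of the 25 assignments meet the threshold.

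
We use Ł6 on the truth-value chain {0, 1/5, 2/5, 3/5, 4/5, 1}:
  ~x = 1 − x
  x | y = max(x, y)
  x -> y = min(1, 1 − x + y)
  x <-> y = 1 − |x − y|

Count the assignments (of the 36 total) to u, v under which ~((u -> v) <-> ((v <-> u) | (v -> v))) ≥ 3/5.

6

value 1: 1 assignment (counts)
value 4/5: 2 assignments (counts)
value 3/5: 3 assignments (counts)
value 2/5: 4 assignments
value 1/5: 5 assignments
value 0: 21 assignments
So 6 of the 36 assignments meet the threshold.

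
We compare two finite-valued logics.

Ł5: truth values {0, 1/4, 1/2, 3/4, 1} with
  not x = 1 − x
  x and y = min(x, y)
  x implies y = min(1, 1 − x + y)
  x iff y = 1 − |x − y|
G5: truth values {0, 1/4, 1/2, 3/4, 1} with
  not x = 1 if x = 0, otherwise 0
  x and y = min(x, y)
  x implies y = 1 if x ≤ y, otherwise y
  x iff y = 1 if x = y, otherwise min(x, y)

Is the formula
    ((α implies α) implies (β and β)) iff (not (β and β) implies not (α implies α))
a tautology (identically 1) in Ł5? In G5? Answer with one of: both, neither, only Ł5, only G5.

In Ł5: every assignment gives 1 — tautology.
In G5: at α = 0, β = 1/4 the value is 1/4 — not a tautology.

only Ł5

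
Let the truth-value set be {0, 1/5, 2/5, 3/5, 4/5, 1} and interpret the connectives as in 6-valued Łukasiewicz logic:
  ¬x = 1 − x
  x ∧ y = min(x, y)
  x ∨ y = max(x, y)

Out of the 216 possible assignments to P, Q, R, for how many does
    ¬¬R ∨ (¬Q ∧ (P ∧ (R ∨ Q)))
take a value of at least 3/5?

108

value 1: 36 assignments (counts)
value 4/5: 36 assignments (counts)
value 3/5: 36 assignments (counts)
value 2/5: 52 assignments
value 1/5: 40 assignments
value 0: 16 assignments
So 108 of the 216 assignments meet the threshold.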